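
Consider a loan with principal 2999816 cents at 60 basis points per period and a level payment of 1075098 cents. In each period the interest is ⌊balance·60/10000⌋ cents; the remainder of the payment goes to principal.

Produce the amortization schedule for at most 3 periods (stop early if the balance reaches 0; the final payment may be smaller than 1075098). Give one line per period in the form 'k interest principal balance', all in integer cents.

1 17998 1057100 1942716
2 11656 1063442 879274
3 5275 879274 0

1. interest=⌊2999816·60/10000⌋=17998; principal=1075098-17998=1057100; balance=2999816-1057100=1942716
2. interest=⌊1942716·60/10000⌋=11656; principal=1075098-11656=1063442; balance=1942716-1063442=879274
3. interest=⌊879274·60/10000⌋=5275; principal=min(1075098-5275,879274)=879274; balance=879274-879274=0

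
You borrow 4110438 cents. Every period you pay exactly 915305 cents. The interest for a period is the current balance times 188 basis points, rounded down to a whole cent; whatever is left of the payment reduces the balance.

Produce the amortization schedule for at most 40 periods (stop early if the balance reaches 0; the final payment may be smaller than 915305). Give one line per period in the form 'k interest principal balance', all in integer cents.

1 77276 838029 3272409
2 61521 853784 2418625
3 45470 869835 1548790
4 29117 886188 662602
5 12456 662602 0

1. interest=⌊4110438·188/10000⌋=77276; principal=915305-77276=838029; balance=4110438-838029=3272409
2. interest=⌊3272409·188/10000⌋=61521; principal=915305-61521=853784; balance=3272409-853784=2418625
3. interest=⌊2418625·188/10000⌋=45470; principal=915305-45470=869835; balance=2418625-869835=1548790
4. interest=⌊1548790·188/10000⌋=29117; principal=915305-29117=886188; balance=1548790-886188=662602
5. interest=⌊662602·188/10000⌋=12456; principal=min(915305-12456,662602)=662602; balance=662602-662602=0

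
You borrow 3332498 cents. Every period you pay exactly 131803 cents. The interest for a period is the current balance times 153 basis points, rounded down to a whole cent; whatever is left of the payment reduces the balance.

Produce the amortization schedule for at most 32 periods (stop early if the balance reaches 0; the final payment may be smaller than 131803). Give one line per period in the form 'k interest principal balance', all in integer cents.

1. interest=⌊3332498·153/10000⌋=50987; principal=131803-50987=80816; balance=3332498-80816=3251682
2. interest=⌊3251682·153/10000⌋=49750; principal=131803-49750=82053; balance=3251682-82053=3169629
3. interest=⌊3169629·153/10000⌋=48495; principal=131803-48495=83308; balance=3169629-83308=3086321
4. interest=⌊3086321·153/10000⌋=47220; principal=131803-47220=84583; balance=3086321-84583=3001738
5. interest=⌊3001738·153/10000⌋=45926; principal=131803-45926=85877; balance=3001738-85877=2915861
6. interest=⌊2915861·153/10000⌋=44612; principal=131803-44612=87191; balance=2915861-87191=2828670
7. interest=⌊2828670·153/10000⌋=43278; principal=131803-43278=88525; balance=2828670-88525=2740145
8. interest=⌊2740145·153/10000⌋=41924; principal=131803-41924=89879; balance=2740145-89879=2650266
9. interest=⌊2650266·153/10000⌋=40549; principal=131803-40549=91254; balance=2650266-91254=2559012
10. interest=⌊2559012·153/10000⌋=39152; principal=131803-39152=92651; balance=2559012-92651=2466361
11. interest=⌊2466361·153/10000⌋=37735; principal=131803-37735=94068; balance=2466361-94068=2372293
12. interest=⌊2372293·153/10000⌋=36296; principal=131803-36296=95507; balance=2372293-95507=2276786
13. interest=⌊2276786·153/10000⌋=34834; principal=131803-34834=96969; balance=2276786-96969=2179817
14. interest=⌊2179817·153/10000⌋=33351; principal=131803-33351=98452; balance=2179817-98452=2081365
15. interest=⌊2081365·153/10000⌋=31844; principal=131803-31844=99959; balance=2081365-99959=1981406
16. interest=⌊1981406·153/10000⌋=30315; principal=131803-30315=101488; balance=1981406-101488=1879918
17. interest=⌊1879918·153/10000⌋=28762; principal=131803-28762=103041; balance=1879918-103041=1776877
18. interest=⌊1776877·153/10000⌋=27186; principal=131803-27186=104617; balance=1776877-104617=1672260
19. interest=⌊1672260·153/10000⌋=25585; principal=131803-25585=106218; balance=1672260-106218=1566042
20. interest=⌊1566042·153/10000⌋=23960; principal=131803-23960=107843; balance=1566042-107843=1458199
21. interest=⌊1458199·153/10000⌋=22310; principal=131803-22310=109493; balance=1458199-109493=1348706
22. interest=⌊1348706·153/10000⌋=20635; principal=131803-20635=111168; balance=1348706-111168=1237538
23. interest=⌊1237538·153/10000⌋=18934; principal=131803-18934=112869; balance=1237538-112869=1124669
24. interest=⌊1124669·153/10000⌋=17207; principal=131803-17207=114596; balance=1124669-114596=1010073
25. interest=⌊1010073·153/10000⌋=15454; principal=131803-15454=116349; balance=1010073-116349=893724
26. interest=⌊893724·153/10000⌋=13673; principal=131803-13673=118130; balance=893724-118130=775594
27. interest=⌊775594·153/10000⌋=11866; principal=131803-11866=119937; balance=775594-119937=655657
28. interest=⌊655657·153/10000⌋=10031; principal=131803-10031=121772; balance=655657-121772=533885
29. interest=⌊533885·153/10000⌋=8168; principal=131803-8168=123635; balance=533885-123635=410250
30. interest=⌊410250·153/10000⌋=6276; principal=131803-6276=125527; balance=410250-125527=284723
31. interest=⌊284723·153/10000⌋=4356; principal=131803-4356=127447; balance=284723-127447=157276
32. interest=⌊157276·153/10000⌋=2406; principal=131803-2406=129397; balance=157276-129397=27879

1 50987 80816 3251682
2 49750 82053 3169629
3 48495 83308 3086321
4 47220 84583 3001738
5 45926 85877 2915861
6 44612 87191 2828670
7 43278 88525 2740145
8 41924 89879 2650266
9 40549 91254 2559012
10 39152 92651 2466361
11 37735 94068 2372293
12 36296 95507 2276786
13 34834 96969 2179817
14 33351 98452 2081365
15 31844 99959 1981406
16 30315 101488 1879918
17 28762 103041 1776877
18 27186 104617 1672260
19 25585 106218 1566042
20 23960 107843 1458199
21 22310 109493 1348706
22 20635 111168 1237538
23 18934 112869 1124669
24 17207 114596 1010073
25 15454 116349 893724
26 13673 118130 775594
27 11866 119937 655657
28 10031 121772 533885
29 8168 123635 410250
30 6276 125527 284723
31 4356 127447 157276
32 2406 129397 27879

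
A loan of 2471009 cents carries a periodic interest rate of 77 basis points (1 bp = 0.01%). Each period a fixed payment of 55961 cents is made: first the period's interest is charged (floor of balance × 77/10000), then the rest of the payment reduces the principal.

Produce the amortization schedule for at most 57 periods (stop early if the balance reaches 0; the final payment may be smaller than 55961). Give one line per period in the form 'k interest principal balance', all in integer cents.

1 19026 36935 2434074
2 18742 37219 2396855
3 18455 37506 2359349
4 18166 37795 2321554
5 17875 38086 2283468
6 17582 38379 2245089
7 17287 38674 2206415
8 16989 38972 2167443
9 16689 39272 2128171
10 16386 39575 2088596
11 16082 39879 2048717
12 15775 40186 2008531
13 15465 40496 1968035
14 15153 40808 1927227
15 14839 41122 1886105
16 14523 41438 1844667
17 14203 41758 1802909
18 13882 42079 1760830
19 13558 42403 1718427
20 13231 42730 1675697
21 12902 43059 1632638
22 12571 43390 1589248
23 12237 43724 1545524
24 11900 44061 1501463
25 11561 44400 1457063
26 11219 44742 1412321
27 10874 45087 1367234
28 10527 45434 1321800
29 10177 45784 1276016
30 9825 46136 1229880
31 9470 46491 1183389
32 9112 46849 1136540
33 8751 47210 1089330
34 8387 47574 1041756
35 8021 47940 993816
36 7652 48309 945507
37 7280 48681 896826
38 6905 49056 847770
39 6527 49434 798336
40 6147 49814 748522
41 5763 50198 698324
42 5377 50584 647740
43 4987 50974 596766
44 4595 51366 545400
45 4199 51762 493638
46 3801 52160 441478
47 3399 52562 388916
48 2994 52967 335949
49 2586 53375 282574
50 2175 53786 228788
51 1761 54200 174588
52 1344 54617 119971
53 923 55038 64933
54 499 55462 9471
55 72 9471 0

1. interest=⌊2471009·77/10000⌋=19026; principal=55961-19026=36935; balance=2471009-36935=2434074
2. interest=⌊2434074·77/10000⌋=18742; principal=55961-18742=37219; balance=2434074-37219=2396855
3. interest=⌊2396855·77/10000⌋=18455; principal=55961-18455=37506; balance=2396855-37506=2359349
4. interest=⌊2359349·77/10000⌋=18166; principal=55961-18166=37795; balance=2359349-37795=2321554
5. interest=⌊2321554·77/10000⌋=17875; principal=55961-17875=38086; balance=2321554-38086=2283468
6. interest=⌊2283468·77/10000⌋=17582; principal=55961-17582=38379; balance=2283468-38379=2245089
7. interest=⌊2245089·77/10000⌋=17287; principal=55961-17287=38674; balance=2245089-38674=2206415
8. interest=⌊2206415·77/10000⌋=16989; principal=55961-16989=38972; balance=2206415-38972=2167443
9. interest=⌊2167443·77/10000⌋=16689; principal=55961-16689=39272; balance=2167443-39272=2128171
10. interest=⌊2128171·77/10000⌋=16386; principal=55961-16386=39575; balance=2128171-39575=2088596
11. interest=⌊2088596·77/10000⌋=16082; principal=55961-16082=39879; balance=2088596-39879=2048717
12. interest=⌊2048717·77/10000⌋=15775; principal=55961-15775=40186; balance=2048717-40186=2008531
13. interest=⌊2008531·77/10000⌋=15465; principal=55961-15465=40496; balance=2008531-40496=1968035
14. interest=⌊1968035·77/10000⌋=15153; principal=55961-15153=40808; balance=1968035-40808=1927227
15. interest=⌊1927227·77/10000⌋=14839; principal=55961-14839=41122; balance=1927227-41122=1886105
16. interest=⌊1886105·77/10000⌋=14523; principal=55961-14523=41438; balance=1886105-41438=1844667
17. interest=⌊1844667·77/10000⌋=14203; principal=55961-14203=41758; balance=1844667-41758=1802909
18. interest=⌊1802909·77/10000⌋=13882; principal=55961-13882=42079; balance=1802909-42079=1760830
19. interest=⌊1760830·77/10000⌋=13558; principal=55961-13558=42403; balance=1760830-42403=1718427
20. interest=⌊1718427·77/10000⌋=13231; principal=55961-13231=42730; balance=1718427-42730=1675697
21. interest=⌊1675697·77/10000⌋=12902; principal=55961-12902=43059; balance=1675697-43059=1632638
22. interest=⌊1632638·77/10000⌋=12571; principal=55961-12571=43390; balance=1632638-43390=1589248
23. interest=⌊1589248·77/10000⌋=12237; principal=55961-12237=43724; balance=1589248-43724=1545524
24. interest=⌊1545524·77/10000⌋=11900; principal=55961-11900=44061; balance=1545524-44061=1501463
25. interest=⌊1501463·77/10000⌋=11561; principal=55961-11561=44400; balance=1501463-44400=1457063
26. interest=⌊1457063·77/10000⌋=11219; principal=55961-11219=44742; balance=1457063-44742=1412321
27. interest=⌊1412321·77/10000⌋=10874; principal=55961-10874=45087; balance=1412321-45087=1367234
28. interest=⌊1367234·77/10000⌋=10527; principal=55961-10527=45434; balance=1367234-45434=1321800
29. interest=⌊1321800·77/10000⌋=10177; principal=55961-10177=45784; balance=1321800-45784=1276016
30. interest=⌊1276016·77/10000⌋=9825; principal=55961-9825=46136; balance=1276016-46136=1229880
31. interest=⌊1229880·77/10000⌋=9470; principal=55961-9470=46491; balance=1229880-46491=1183389
32. interest=⌊1183389·77/10000⌋=9112; principal=55961-9112=46849; balance=1183389-46849=1136540
33. interest=⌊1136540·77/10000⌋=8751; principal=55961-8751=47210; balance=1136540-47210=1089330
34. interest=⌊1089330·77/10000⌋=8387; principal=55961-8387=47574; balance=1089330-47574=1041756
35. interest=⌊1041756·77/10000⌋=8021; principal=55961-8021=47940; balance=1041756-47940=993816
36. interest=⌊993816·77/10000⌋=7652; principal=55961-7652=48309; balance=993816-48309=945507
37. interest=⌊945507·77/10000⌋=7280; principal=55961-7280=48681; balance=945507-48681=896826
38. interest=⌊896826·77/10000⌋=6905; principal=55961-6905=49056; balance=896826-49056=847770
39. interest=⌊847770·77/10000⌋=6527; principal=55961-6527=49434; balance=847770-49434=798336
40. interest=⌊798336·77/10000⌋=6147; principal=55961-6147=49814; balance=798336-49814=748522
41. interest=⌊748522·77/10000⌋=5763; principal=55961-5763=50198; balance=748522-50198=698324
42. interest=⌊698324·77/10000⌋=5377; principal=55961-5377=50584; balance=698324-50584=647740
43. interest=⌊647740·77/10000⌋=4987; principal=55961-4987=50974; balance=647740-50974=596766
44. interest=⌊596766·77/10000⌋=4595; principal=55961-4595=51366; balance=596766-51366=545400
45. interest=⌊545400·77/10000⌋=4199; principal=55961-4199=51762; balance=545400-51762=493638
46. interest=⌊493638·77/10000⌋=3801; principal=55961-3801=52160; balance=493638-52160=441478
47. interest=⌊441478·77/10000⌋=3399; principal=55961-3399=52562; balance=441478-52562=388916
48. interest=⌊388916·77/10000⌋=2994; principal=55961-2994=52967; balance=388916-52967=335949
49. interest=⌊335949·77/10000⌋=2586; principal=55961-2586=53375; balance=335949-53375=282574
50. interest=⌊282574·77/10000⌋=2175; principal=55961-2175=53786; balance=282574-53786=228788
51. interest=⌊228788·77/10000⌋=1761; principal=55961-1761=54200; balance=228788-54200=174588
52. interest=⌊174588·77/10000⌋=1344; principal=55961-1344=54617; balance=174588-54617=119971
53. interest=⌊119971·77/10000⌋=923; principal=55961-923=55038; balance=119971-55038=64933
54. interest=⌊64933·77/10000⌋=499; principal=55961-499=55462; balance=64933-55462=9471
55. interest=⌊9471·77/10000⌋=72; principal=min(55961-72,9471)=9471; balance=9471-9471=0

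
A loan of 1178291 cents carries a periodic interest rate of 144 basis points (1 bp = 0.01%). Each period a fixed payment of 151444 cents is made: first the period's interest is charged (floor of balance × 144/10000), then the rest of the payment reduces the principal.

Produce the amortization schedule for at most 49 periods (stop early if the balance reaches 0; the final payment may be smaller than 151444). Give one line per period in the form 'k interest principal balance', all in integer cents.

1 16967 134477 1043814
2 15030 136414 907400
3 13066 138378 769022
4 11073 140371 628651
5 9052 142392 486259
6 7002 144442 341817
7 4922 146522 195295
8 2812 148632 46663
9 671 46663 0

1. interest=⌊1178291·144/10000⌋=16967; principal=151444-16967=134477; balance=1178291-134477=1043814
2. interest=⌊1043814·144/10000⌋=15030; principal=151444-15030=136414; balance=1043814-136414=907400
3. interest=⌊907400·144/10000⌋=13066; principal=151444-13066=138378; balance=907400-138378=769022
4. interest=⌊769022·144/10000⌋=11073; principal=151444-11073=140371; balance=769022-140371=628651
5. interest=⌊628651·144/10000⌋=9052; principal=151444-9052=142392; balance=628651-142392=486259
6. interest=⌊486259·144/10000⌋=7002; principal=151444-7002=144442; balance=486259-144442=341817
7. interest=⌊341817·144/10000⌋=4922; principal=151444-4922=146522; balance=341817-146522=195295
8. interest=⌊195295·144/10000⌋=2812; principal=151444-2812=148632; balance=195295-148632=46663
9. interest=⌊46663·144/10000⌋=671; principal=min(151444-671,46663)=46663; balance=46663-46663=0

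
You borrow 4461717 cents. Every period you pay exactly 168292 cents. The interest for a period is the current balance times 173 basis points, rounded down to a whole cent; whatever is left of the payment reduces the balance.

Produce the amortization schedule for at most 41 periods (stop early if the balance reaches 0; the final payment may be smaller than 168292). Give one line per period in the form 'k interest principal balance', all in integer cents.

1 77187 91105 4370612
2 75611 92681 4277931
3 74008 94284 4183647
4 72377 95915 4087732
5 70717 97575 3990157
6 69029 99263 3890894
7 67312 100980 3789914
8 65565 102727 3687187
9 63788 104504 3582683
10 61980 106312 3476371
11 60141 108151 3368220
12 58270 110022 3258198
13 56366 111926 3146272
14 54430 113862 3032410
15 52460 115832 2916578
16 50456 117836 2798742
17 48418 119874 2678868
18 46344 121948 2556920
19 44234 124058 2432862
20 42088 126204 2306658
21 39905 128387 2178271
22 37684 130608 2047663
23 35424 132868 1914795
24 33125 135167 1779628
25 30787 137505 1642123
26 28408 139884 1502239
27 25988 142304 1359935
28 23526 144766 1215169
29 21022 147270 1067899
30 18474 149818 918081
31 15882 152410 765671
32 13246 155046 610625
33 10563 157729 452896
34 7835 160457 292439
35 5059 163233 129206
36 2235 129206 0

1. interest=⌊4461717·173/10000⌋=77187; principal=168292-77187=91105; balance=4461717-91105=4370612
2. interest=⌊4370612·173/10000⌋=75611; principal=168292-75611=92681; balance=4370612-92681=4277931
3. interest=⌊4277931·173/10000⌋=74008; principal=168292-74008=94284; balance=4277931-94284=4183647
4. interest=⌊4183647·173/10000⌋=72377; principal=168292-72377=95915; balance=4183647-95915=4087732
5. interest=⌊4087732·173/10000⌋=70717; principal=168292-70717=97575; balance=4087732-97575=3990157
6. interest=⌊3990157·173/10000⌋=69029; principal=168292-69029=99263; balance=3990157-99263=3890894
7. interest=⌊3890894·173/10000⌋=67312; principal=168292-67312=100980; balance=3890894-100980=3789914
8. interest=⌊3789914·173/10000⌋=65565; principal=168292-65565=102727; balance=3789914-102727=3687187
9. interest=⌊3687187·173/10000⌋=63788; principal=168292-63788=104504; balance=3687187-104504=3582683
10. interest=⌊3582683·173/10000⌋=61980; principal=168292-61980=106312; balance=3582683-106312=3476371
11. interest=⌊3476371·173/10000⌋=60141; principal=168292-60141=108151; balance=3476371-108151=3368220
12. interest=⌊3368220·173/10000⌋=58270; principal=168292-58270=110022; balance=3368220-110022=3258198
13. interest=⌊3258198·173/10000⌋=56366; principal=168292-56366=111926; balance=3258198-111926=3146272
14. interest=⌊3146272·173/10000⌋=54430; principal=168292-54430=113862; balance=3146272-113862=3032410
15. interest=⌊3032410·173/10000⌋=52460; principal=168292-52460=115832; balance=3032410-115832=2916578
16. interest=⌊2916578·173/10000⌋=50456; principal=168292-50456=117836; balance=2916578-117836=2798742
17. interest=⌊2798742·173/10000⌋=48418; principal=168292-48418=119874; balance=2798742-119874=2678868
18. interest=⌊2678868·173/10000⌋=46344; principal=168292-46344=121948; balance=2678868-121948=2556920
19. interest=⌊2556920·173/10000⌋=44234; principal=168292-44234=124058; balance=2556920-124058=2432862
20. interest=⌊2432862·173/10000⌋=42088; principal=168292-42088=126204; balance=2432862-126204=2306658
21. interest=⌊2306658·173/10000⌋=39905; principal=168292-39905=128387; balance=2306658-128387=2178271
22. interest=⌊2178271·173/10000⌋=37684; principal=168292-37684=130608; balance=2178271-130608=2047663
23. interest=⌊2047663·173/10000⌋=35424; principal=168292-35424=132868; balance=2047663-132868=1914795
24. interest=⌊1914795·173/10000⌋=33125; principal=168292-33125=135167; balance=1914795-135167=1779628
25. interest=⌊1779628·173/10000⌋=30787; principal=168292-30787=137505; balance=1779628-137505=1642123
26. interest=⌊1642123·173/10000⌋=28408; principal=168292-28408=139884; balance=1642123-139884=1502239
27. interest=⌊1502239·173/10000⌋=25988; principal=168292-25988=142304; balance=1502239-142304=1359935
28. interest=⌊1359935·173/10000⌋=23526; principal=168292-23526=144766; balance=1359935-144766=1215169
29. interest=⌊1215169·173/10000⌋=21022; principal=168292-21022=147270; balance=1215169-147270=1067899
30. interest=⌊1067899·173/10000⌋=18474; principal=168292-18474=149818; balance=1067899-149818=918081
31. interest=⌊918081·173/10000⌋=15882; principal=168292-15882=152410; balance=918081-152410=765671
32. interest=⌊765671·173/10000⌋=13246; principal=168292-13246=155046; balance=765671-155046=610625
33. interest=⌊610625·173/10000⌋=10563; principal=168292-10563=157729; balance=610625-157729=452896
34. interest=⌊452896·173/10000⌋=7835; principal=168292-7835=160457; balance=452896-160457=292439
35. interest=⌊292439·173/10000⌋=5059; principal=168292-5059=163233; balance=292439-163233=129206
36. interest=⌊129206·173/10000⌋=2235; principal=min(168292-2235,129206)=129206; balance=129206-129206=0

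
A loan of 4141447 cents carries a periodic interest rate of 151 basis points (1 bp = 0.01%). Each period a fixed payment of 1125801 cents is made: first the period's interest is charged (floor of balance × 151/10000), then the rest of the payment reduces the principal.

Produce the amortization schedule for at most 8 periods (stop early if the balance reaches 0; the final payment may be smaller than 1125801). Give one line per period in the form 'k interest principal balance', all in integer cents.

1. interest=⌊4141447·151/10000⌋=62535; principal=1125801-62535=1063266; balance=4141447-1063266=3078181
2. interest=⌊3078181·151/10000⌋=46480; principal=1125801-46480=1079321; balance=3078181-1079321=1998860
3. interest=⌊1998860·151/10000⌋=30182; principal=1125801-30182=1095619; balance=1998860-1095619=903241
4. interest=⌊903241·151/10000⌋=13638; principal=min(1125801-13638,903241)=903241; balance=903241-903241=0

1 62535 1063266 3078181
2 46480 1079321 1998860
3 30182 1095619 903241
4 13638 903241 0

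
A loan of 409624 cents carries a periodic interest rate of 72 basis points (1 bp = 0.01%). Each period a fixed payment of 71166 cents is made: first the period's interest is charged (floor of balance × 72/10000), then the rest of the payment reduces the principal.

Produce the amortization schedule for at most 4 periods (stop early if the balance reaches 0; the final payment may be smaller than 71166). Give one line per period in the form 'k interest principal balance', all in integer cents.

1. interest=⌊409624·72/10000⌋=2949; principal=71166-2949=68217; balance=409624-68217=341407
2. interest=⌊341407·72/10000⌋=2458; principal=71166-2458=68708; balance=341407-68708=272699
3. interest=⌊272699·72/10000⌋=1963; principal=71166-1963=69203; balance=272699-69203=203496
4. interest=⌊203496·72/10000⌋=1465; principal=71166-1465=69701; balance=203496-69701=133795

1 2949 68217 341407
2 2458 68708 272699
3 1963 69203 203496
4 1465 69701 133795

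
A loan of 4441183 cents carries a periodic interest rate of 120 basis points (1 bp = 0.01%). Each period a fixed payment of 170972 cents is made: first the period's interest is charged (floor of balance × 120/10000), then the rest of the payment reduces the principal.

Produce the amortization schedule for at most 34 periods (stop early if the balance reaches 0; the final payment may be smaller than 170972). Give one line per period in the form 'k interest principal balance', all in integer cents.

1 53294 117678 4323505
2 51882 119090 4204415
3 50452 120520 4083895
4 49006 121966 3961929
5 47543 123429 3838500
6 46062 124910 3713590
7 44563 126409 3587181
8 43046 127926 3459255
9 41511 129461 3329794
10 39957 131015 3198779
11 38385 132587 3066192
12 36794 134178 2932014
13 35184 135788 2796226
14 33554 137418 2658808
15 31905 139067 2519741
16 30236 140736 2379005
17 28548 142424 2236581
18 26838 144134 2092447
19 25109 145863 1946584
20 23359 147613 1798971
21 21587 149385 1649586
22 19795 151177 1498409
23 17980 152992 1345417
24 16145 154827 1190590
25 14287 156685 1033905
26 12406 158566 875339
27 10504 160468 714871
28 8578 162394 552477
29 6629 164343 388134
30 4657 166315 221819
31 2661 168311 53508
32 642 53508 0

1. interest=⌊4441183·120/10000⌋=53294; principal=170972-53294=117678; balance=4441183-117678=4323505
2. interest=⌊4323505·120/10000⌋=51882; principal=170972-51882=119090; balance=4323505-119090=4204415
3. interest=⌊4204415·120/10000⌋=50452; principal=170972-50452=120520; balance=4204415-120520=4083895
4. interest=⌊4083895·120/10000⌋=49006; principal=170972-49006=121966; balance=4083895-121966=3961929
5. interest=⌊3961929·120/10000⌋=47543; principal=170972-47543=123429; balance=3961929-123429=3838500
6. interest=⌊3838500·120/10000⌋=46062; principal=170972-46062=124910; balance=3838500-124910=3713590
7. interest=⌊3713590·120/10000⌋=44563; principal=170972-44563=126409; balance=3713590-126409=3587181
8. interest=⌊3587181·120/10000⌋=43046; principal=170972-43046=127926; balance=3587181-127926=3459255
9. interest=⌊3459255·120/10000⌋=41511; principal=170972-41511=129461; balance=3459255-129461=3329794
10. interest=⌊3329794·120/10000⌋=39957; principal=170972-39957=131015; balance=3329794-131015=3198779
11. interest=⌊3198779·120/10000⌋=38385; principal=170972-38385=132587; balance=3198779-132587=3066192
12. interest=⌊3066192·120/10000⌋=36794; principal=170972-36794=134178; balance=3066192-134178=2932014
13. interest=⌊2932014·120/10000⌋=35184; principal=170972-35184=135788; balance=2932014-135788=2796226
14. interest=⌊2796226·120/10000⌋=33554; principal=170972-33554=137418; balance=2796226-137418=2658808
15. interest=⌊2658808·120/10000⌋=31905; principal=170972-31905=139067; balance=2658808-139067=2519741
16. interest=⌊2519741·120/10000⌋=30236; principal=170972-30236=140736; balance=2519741-140736=2379005
17. interest=⌊2379005·120/10000⌋=28548; principal=170972-28548=142424; balance=2379005-142424=2236581
18. interest=⌊2236581·120/10000⌋=26838; principal=170972-26838=144134; balance=2236581-144134=2092447
19. interest=⌊2092447·120/10000⌋=25109; principal=170972-25109=145863; balance=2092447-145863=1946584
20. interest=⌊1946584·120/10000⌋=23359; principal=170972-23359=147613; balance=1946584-147613=1798971
21. interest=⌊1798971·120/10000⌋=21587; principal=170972-21587=149385; balance=1798971-149385=1649586
22. interest=⌊1649586·120/10000⌋=19795; principal=170972-19795=151177; balance=1649586-151177=1498409
23. interest=⌊1498409·120/10000⌋=17980; principal=170972-17980=152992; balance=1498409-152992=1345417
24. interest=⌊1345417·120/10000⌋=16145; principal=170972-16145=154827; balance=1345417-154827=1190590
25. interest=⌊1190590·120/10000⌋=14287; principal=170972-14287=156685; balance=1190590-156685=1033905
26. interest=⌊1033905·120/10000⌋=12406; principal=170972-12406=158566; balance=1033905-158566=875339
27. interest=⌊875339·120/10000⌋=10504; principal=170972-10504=160468; balance=875339-160468=714871
28. interest=⌊714871·120/10000⌋=8578; principal=170972-8578=162394; balance=714871-162394=552477
29. interest=⌊552477·120/10000⌋=6629; principal=170972-6629=164343; balance=552477-164343=388134
30. interest=⌊388134·120/10000⌋=4657; principal=170972-4657=166315; balance=388134-166315=221819
31. interest=⌊221819·120/10000⌋=2661; principal=170972-2661=168311; balance=221819-168311=53508
32. interest=⌊53508·120/10000⌋=642; principal=min(170972-642,53508)=53508; balance=53508-53508=0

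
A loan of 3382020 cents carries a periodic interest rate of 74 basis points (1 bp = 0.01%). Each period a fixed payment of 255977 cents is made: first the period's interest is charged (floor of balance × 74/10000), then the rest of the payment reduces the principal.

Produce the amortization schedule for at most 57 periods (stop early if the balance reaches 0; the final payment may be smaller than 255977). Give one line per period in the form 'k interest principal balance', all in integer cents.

1 25026 230951 3151069
2 23317 232660 2918409
3 21596 234381 2684028
4 19861 236116 2447912
5 18114 237863 2210049
6 16354 239623 1970426
7 14581 241396 1729030
8 12794 243183 1485847
9 10995 244982 1240865
10 9182 246795 994070
11 7356 248621 745449
12 5516 250461 494988
13 3662 252315 242673
14 1795 242673 0

1. interest=⌊3382020·74/10000⌋=25026; principal=255977-25026=230951; balance=3382020-230951=3151069
2. interest=⌊3151069·74/10000⌋=23317; principal=255977-23317=232660; balance=3151069-232660=2918409
3. interest=⌊2918409·74/10000⌋=21596; principal=255977-21596=234381; balance=2918409-234381=2684028
4. interest=⌊2684028·74/10000⌋=19861; principal=255977-19861=236116; balance=2684028-236116=2447912
5. interest=⌊2447912·74/10000⌋=18114; principal=255977-18114=237863; balance=2447912-237863=2210049
6. interest=⌊2210049·74/10000⌋=16354; principal=255977-16354=239623; balance=2210049-239623=1970426
7. interest=⌊1970426·74/10000⌋=14581; principal=255977-14581=241396; balance=1970426-241396=1729030
8. interest=⌊1729030·74/10000⌋=12794; principal=255977-12794=243183; balance=1729030-243183=1485847
9. interest=⌊1485847·74/10000⌋=10995; principal=255977-10995=244982; balance=1485847-244982=1240865
10. interest=⌊1240865·74/10000⌋=9182; principal=255977-9182=246795; balance=1240865-246795=994070
11. interest=⌊994070·74/10000⌋=7356; principal=255977-7356=248621; balance=994070-248621=745449
12. interest=⌊745449·74/10000⌋=5516; principal=255977-5516=250461; balance=745449-250461=494988
13. interest=⌊494988·74/10000⌋=3662; principal=255977-3662=252315; balance=494988-252315=242673
14. interest=⌊242673·74/10000⌋=1795; principal=min(255977-1795,242673)=242673; balance=242673-242673=0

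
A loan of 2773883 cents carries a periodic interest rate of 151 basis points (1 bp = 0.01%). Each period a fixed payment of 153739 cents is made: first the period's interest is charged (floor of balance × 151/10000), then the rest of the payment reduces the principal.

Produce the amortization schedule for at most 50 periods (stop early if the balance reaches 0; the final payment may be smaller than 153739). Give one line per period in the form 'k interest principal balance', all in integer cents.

1. interest=⌊2773883·151/10000⌋=41885; principal=153739-41885=111854; balance=2773883-111854=2662029
2. interest=⌊2662029·151/10000⌋=40196; principal=153739-40196=113543; balance=2662029-113543=2548486
3. interest=⌊2548486·151/10000⌋=38482; principal=153739-38482=115257; balance=2548486-115257=2433229
4. interest=⌊2433229·151/10000⌋=36741; principal=153739-36741=116998; balance=2433229-116998=2316231
5. interest=⌊2316231·151/10000⌋=34975; principal=153739-34975=118764; balance=2316231-118764=2197467
6. interest=⌊2197467·151/10000⌋=33181; principal=153739-33181=120558; balance=2197467-120558=2076909
7. interest=⌊2076909·151/10000⌋=31361; principal=153739-31361=122378; balance=2076909-122378=1954531
8. interest=⌊1954531·151/10000⌋=29513; principal=153739-29513=124226; balance=1954531-124226=1830305
9. interest=⌊1830305·151/10000⌋=27637; principal=153739-27637=126102; balance=1830305-126102=1704203
10. interest=⌊1704203·151/10000⌋=25733; principal=153739-25733=128006; balance=1704203-128006=1576197
11. interest=⌊1576197·151/10000⌋=23800; principal=153739-23800=129939; balance=1576197-129939=1446258
12. interest=⌊1446258·151/10000⌋=21838; principal=153739-21838=131901; balance=1446258-131901=1314357
13. interest=⌊1314357·151/10000⌋=19846; principal=153739-19846=133893; balance=1314357-133893=1180464
14. interest=⌊1180464·151/10000⌋=17825; principal=153739-17825=135914; balance=1180464-135914=1044550
15. interest=⌊1044550·151/10000⌋=15772; principal=153739-15772=137967; balance=1044550-137967=906583
16. interest=⌊906583·151/10000⌋=13689; principal=153739-13689=140050; balance=906583-140050=766533
17. interest=⌊766533·151/10000⌋=11574; principal=153739-11574=142165; balance=766533-142165=624368
18. interest=⌊624368·151/10000⌋=9427; principal=153739-9427=144312; balance=624368-144312=480056
19. interest=⌊480056·151/10000⌋=7248; principal=153739-7248=146491; balance=480056-146491=333565
20. interest=⌊333565·151/10000⌋=5036; principal=153739-5036=148703; balance=333565-148703=184862
21. interest=⌊184862·151/10000⌋=2791; principal=153739-2791=150948; balance=184862-150948=33914
22. interest=⌊33914·151/10000⌋=512; principal=min(153739-512,33914)=33914; balance=33914-33914=0

1 41885 111854 2662029
2 40196 113543 2548486
3 38482 115257 2433229
4 36741 116998 2316231
5 34975 118764 2197467
6 33181 120558 2076909
7 31361 122378 1954531
8 29513 124226 1830305
9 27637 126102 1704203
10 25733 128006 1576197
11 23800 129939 1446258
12 21838 131901 1314357
13 19846 133893 1180464
14 17825 135914 1044550
15 15772 137967 906583
16 13689 140050 766533
17 11574 142165 624368
18 9427 144312 480056
19 7248 146491 333565
20 5036 148703 184862
21 2791 150948 33914
22 512 33914 0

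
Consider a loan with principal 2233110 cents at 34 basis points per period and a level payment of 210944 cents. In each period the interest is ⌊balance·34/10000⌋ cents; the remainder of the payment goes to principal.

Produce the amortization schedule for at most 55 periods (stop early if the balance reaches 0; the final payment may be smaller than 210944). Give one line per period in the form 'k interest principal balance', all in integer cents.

1 7592 203352 2029758
2 6901 204043 1825715
3 6207 204737 1620978
4 5511 205433 1415545
5 4812 206132 1209413
6 4112 206832 1002581
7 3408 207536 795045
8 2703 208241 586804
9 1995 208949 377855
10 1284 209660 168195
11 571 168195 0

1. interest=⌊2233110·34/10000⌋=7592; principal=210944-7592=203352; balance=2233110-203352=2029758
2. interest=⌊2029758·34/10000⌋=6901; principal=210944-6901=204043; balance=2029758-204043=1825715
3. interest=⌊1825715·34/10000⌋=6207; principal=210944-6207=204737; balance=1825715-204737=1620978
4. interest=⌊1620978·34/10000⌋=5511; principal=210944-5511=205433; balance=1620978-205433=1415545
5. interest=⌊1415545·34/10000⌋=4812; principal=210944-4812=206132; balance=1415545-206132=1209413
6. interest=⌊1209413·34/10000⌋=4112; principal=210944-4112=206832; balance=1209413-206832=1002581
7. interest=⌊1002581·34/10000⌋=3408; principal=210944-3408=207536; balance=1002581-207536=795045
8. interest=⌊795045·34/10000⌋=2703; principal=210944-2703=208241; balance=795045-208241=586804
9. interest=⌊586804·34/10000⌋=1995; principal=210944-1995=208949; balance=586804-208949=377855
10. interest=⌊377855·34/10000⌋=1284; principal=210944-1284=209660; balance=377855-209660=168195
11. interest=⌊168195·34/10000⌋=571; principal=min(210944-571,168195)=168195; balance=168195-168195=0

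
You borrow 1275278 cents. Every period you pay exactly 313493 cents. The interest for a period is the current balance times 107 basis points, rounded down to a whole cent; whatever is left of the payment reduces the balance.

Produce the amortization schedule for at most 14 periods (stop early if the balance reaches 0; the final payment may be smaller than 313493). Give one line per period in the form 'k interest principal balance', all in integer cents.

1 13645 299848 975430
2 10437 303056 672374
3 7194 306299 366075
4 3917 309576 56499
5 604 56499 0

1. interest=⌊1275278·107/10000⌋=13645; principal=313493-13645=299848; balance=1275278-299848=975430
2. interest=⌊975430·107/10000⌋=10437; principal=313493-10437=303056; balance=975430-303056=672374
3. interest=⌊672374·107/10000⌋=7194; principal=313493-7194=306299; balance=672374-306299=366075
4. interest=⌊366075·107/10000⌋=3917; principal=313493-3917=309576; balance=366075-309576=56499
5. interest=⌊56499·107/10000⌋=604; principal=min(313493-604,56499)=56499; balance=56499-56499=0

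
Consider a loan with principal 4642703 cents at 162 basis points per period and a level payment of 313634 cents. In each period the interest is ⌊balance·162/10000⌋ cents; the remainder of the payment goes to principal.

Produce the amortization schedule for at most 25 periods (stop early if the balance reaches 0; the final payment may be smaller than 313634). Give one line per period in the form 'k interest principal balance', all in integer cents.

1. interest=⌊4642703·162/10000⌋=75211; principal=313634-75211=238423; balance=4642703-238423=4404280
2. interest=⌊4404280·162/10000⌋=71349; principal=313634-71349=242285; balance=4404280-242285=4161995
3. interest=⌊4161995·162/10000⌋=67424; principal=313634-67424=246210; balance=4161995-246210=3915785
4. interest=⌊3915785·162/10000⌋=63435; principal=313634-63435=250199; balance=3915785-250199=3665586
5. interest=⌊3665586·162/10000⌋=59382; principal=313634-59382=254252; balance=3665586-254252=3411334
6. interest=⌊3411334·162/10000⌋=55263; principal=313634-55263=258371; balance=3411334-258371=3152963
7. interest=⌊3152963·162/10000⌋=51078; principal=313634-51078=262556; balance=3152963-262556=2890407
8. interest=⌊2890407·162/10000⌋=46824; principal=313634-46824=266810; balance=2890407-266810=2623597
9. interest=⌊2623597·162/10000⌋=42502; principal=313634-42502=271132; balance=2623597-271132=2352465
10. interest=⌊2352465·162/10000⌋=38109; principal=313634-38109=275525; balance=2352465-275525=2076940
11. interest=⌊2076940·162/10000⌋=33646; principal=313634-33646=279988; balance=2076940-279988=1796952
12. interest=⌊1796952·162/10000⌋=29110; principal=313634-29110=284524; balance=1796952-284524=1512428
13. interest=⌊1512428·162/10000⌋=24501; principal=313634-24501=289133; balance=1512428-289133=1223295
14. interest=⌊1223295·162/10000⌋=19817; principal=313634-19817=293817; balance=1223295-293817=929478
15. interest=⌊929478·162/10000⌋=15057; principal=313634-15057=298577; balance=929478-298577=630901
16. interest=⌊630901·162/10000⌋=10220; principal=313634-10220=303414; balance=630901-303414=327487
17. interest=⌊327487·162/10000⌋=5305; principal=313634-5305=308329; balance=327487-308329=19158
18. interest=⌊19158·162/10000⌋=310; principal=min(313634-310,19158)=19158; balance=19158-19158=0

1 75211 238423 4404280
2 71349 242285 4161995
3 67424 246210 3915785
4 63435 250199 3665586
5 59382 254252 3411334
6 55263 258371 3152963
7 51078 262556 2890407
8 46824 266810 2623597
9 42502 271132 2352465
10 38109 275525 2076940
11 33646 279988 1796952
12 29110 284524 1512428
13 24501 289133 1223295
14 19817 293817 929478
15 15057 298577 630901
16 10220 303414 327487
17 5305 308329 19158
18 310 19158 0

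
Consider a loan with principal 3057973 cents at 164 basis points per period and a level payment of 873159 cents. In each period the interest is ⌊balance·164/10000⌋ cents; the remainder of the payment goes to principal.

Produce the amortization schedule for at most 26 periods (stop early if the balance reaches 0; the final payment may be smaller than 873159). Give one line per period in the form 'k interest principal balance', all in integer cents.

1 50150 823009 2234964
2 36653 836506 1398458
3 22934 850225 548233
4 8991 548233 0

1. interest=⌊3057973·164/10000⌋=50150; principal=873159-50150=823009; balance=3057973-823009=2234964
2. interest=⌊2234964·164/10000⌋=36653; principal=873159-36653=836506; balance=2234964-836506=1398458
3. interest=⌊1398458·164/10000⌋=22934; principal=873159-22934=850225; balance=1398458-850225=548233
4. interest=⌊548233·164/10000⌋=8991; principal=min(873159-8991,548233)=548233; balance=548233-548233=0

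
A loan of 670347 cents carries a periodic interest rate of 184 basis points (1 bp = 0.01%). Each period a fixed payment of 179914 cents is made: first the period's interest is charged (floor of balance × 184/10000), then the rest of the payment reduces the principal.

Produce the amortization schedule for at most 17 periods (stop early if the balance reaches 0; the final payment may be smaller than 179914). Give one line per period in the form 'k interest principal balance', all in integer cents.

1. interest=⌊670347·184/10000⌋=12334; principal=179914-12334=167580; balance=670347-167580=502767
2. interest=⌊502767·184/10000⌋=9250; principal=179914-9250=170664; balance=502767-170664=332103
3. interest=⌊332103·184/10000⌋=6110; principal=179914-6110=173804; balance=332103-173804=158299
4. interest=⌊158299·184/10000⌋=2912; principal=min(179914-2912,158299)=158299; balance=158299-158299=0

1 12334 167580 502767
2 9250 170664 332103
3 6110 173804 158299
4 2912 158299 0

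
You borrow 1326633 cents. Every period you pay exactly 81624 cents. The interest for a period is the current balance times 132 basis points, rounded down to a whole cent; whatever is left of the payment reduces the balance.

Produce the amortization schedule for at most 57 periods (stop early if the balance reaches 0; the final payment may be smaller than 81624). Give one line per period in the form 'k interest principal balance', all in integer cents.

1 17511 64113 1262520
2 16665 64959 1197561
3 15807 65817 1131744
4 14939 66685 1065059
5 14058 67566 997493
6 13166 68458 929035
7 12263 69361 859674
8 11347 70277 789397
9 10420 71204 718193
10 9480 72144 646049
11 8527 73097 572952
12 7562 74062 498890
13 6585 75039 423851
14 5594 76030 347821
15 4591 77033 270788
16 3574 78050 192738
17 2544 79080 113658
18 1500 80124 33534
19 442 33534 0

1. interest=⌊1326633·132/10000⌋=17511; principal=81624-17511=64113; balance=1326633-64113=1262520
2. interest=⌊1262520·132/10000⌋=16665; principal=81624-16665=64959; balance=1262520-64959=1197561
3. interest=⌊1197561·132/10000⌋=15807; principal=81624-15807=65817; balance=1197561-65817=1131744
4. interest=⌊1131744·132/10000⌋=14939; principal=81624-14939=66685; balance=1131744-66685=1065059
5. interest=⌊1065059·132/10000⌋=14058; principal=81624-14058=67566; balance=1065059-67566=997493
6. interest=⌊997493·132/10000⌋=13166; principal=81624-13166=68458; balance=997493-68458=929035
7. interest=⌊929035·132/10000⌋=12263; principal=81624-12263=69361; balance=929035-69361=859674
8. interest=⌊859674·132/10000⌋=11347; principal=81624-11347=70277; balance=859674-70277=789397
9. interest=⌊789397·132/10000⌋=10420; principal=81624-10420=71204; balance=789397-71204=718193
10. interest=⌊718193·132/10000⌋=9480; principal=81624-9480=72144; balance=718193-72144=646049
11. interest=⌊646049·132/10000⌋=8527; principal=81624-8527=73097; balance=646049-73097=572952
12. interest=⌊572952·132/10000⌋=7562; principal=81624-7562=74062; balance=572952-74062=498890
13. interest=⌊498890·132/10000⌋=6585; principal=81624-6585=75039; balance=498890-75039=423851
14. interest=⌊423851·132/10000⌋=5594; principal=81624-5594=76030; balance=423851-76030=347821
15. interest=⌊347821·132/10000⌋=4591; principal=81624-4591=77033; balance=347821-77033=270788
16. interest=⌊270788·132/10000⌋=3574; principal=81624-3574=78050; balance=270788-78050=192738
17. interest=⌊192738·132/10000⌋=2544; principal=81624-2544=79080; balance=192738-79080=113658
18. interest=⌊113658·132/10000⌋=1500; principal=81624-1500=80124; balance=113658-80124=33534
19. interest=⌊33534·132/10000⌋=442; principal=min(81624-442,33534)=33534; balance=33534-33534=0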